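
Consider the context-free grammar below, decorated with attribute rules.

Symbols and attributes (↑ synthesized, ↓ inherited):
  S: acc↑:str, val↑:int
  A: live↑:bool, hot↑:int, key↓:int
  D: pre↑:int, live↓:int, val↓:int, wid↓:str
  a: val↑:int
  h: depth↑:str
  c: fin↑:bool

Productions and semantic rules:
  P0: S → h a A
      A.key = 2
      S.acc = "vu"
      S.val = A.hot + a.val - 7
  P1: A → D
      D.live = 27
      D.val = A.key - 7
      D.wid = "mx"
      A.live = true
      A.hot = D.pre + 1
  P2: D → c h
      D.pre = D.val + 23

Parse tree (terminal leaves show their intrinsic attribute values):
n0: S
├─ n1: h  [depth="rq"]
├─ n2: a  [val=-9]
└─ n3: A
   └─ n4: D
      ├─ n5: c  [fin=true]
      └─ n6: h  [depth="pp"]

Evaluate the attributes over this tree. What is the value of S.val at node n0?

1. n1.depth = "rq"  [terminal]
2. n2.val = -9  [terminal]
3. n3.key = 2  [2]
4. n4.live = 27  [27]
5. n4.val = -5  [A.key - 7]
6. n4.wid = "mx"  ["mx"]
7. n5.fin = true  [terminal]
8. n6.depth = "pp"  [terminal]
9. n4.pre = 18  [D.val + 23]
10. n3.live = true  [true]
11. n3.hot = 19  [D.pre + 1]
12. n0.acc = "vu"  ["vu"]
13. n0.val = 3  [A.hot + a.val - 7]

3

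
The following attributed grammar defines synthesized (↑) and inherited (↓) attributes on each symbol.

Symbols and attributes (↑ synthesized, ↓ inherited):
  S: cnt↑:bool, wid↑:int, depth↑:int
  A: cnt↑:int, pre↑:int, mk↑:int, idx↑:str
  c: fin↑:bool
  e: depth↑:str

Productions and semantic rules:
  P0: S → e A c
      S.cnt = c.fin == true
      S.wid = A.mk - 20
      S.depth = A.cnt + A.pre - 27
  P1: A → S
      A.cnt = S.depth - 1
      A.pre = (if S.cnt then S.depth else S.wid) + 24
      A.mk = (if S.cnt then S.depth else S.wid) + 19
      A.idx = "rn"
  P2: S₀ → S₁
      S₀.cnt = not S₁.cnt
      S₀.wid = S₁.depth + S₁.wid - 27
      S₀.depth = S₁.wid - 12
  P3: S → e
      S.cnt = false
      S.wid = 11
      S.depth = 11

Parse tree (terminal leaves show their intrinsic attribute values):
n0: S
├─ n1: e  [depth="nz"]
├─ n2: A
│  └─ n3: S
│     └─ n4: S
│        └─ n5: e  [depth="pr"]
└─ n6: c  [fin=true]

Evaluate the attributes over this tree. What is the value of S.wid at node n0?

1. n1.depth = "nz"  [terminal]
2. n5.depth = "pr"  [terminal]
3. n4.cnt = false  [false]
4. n4.wid = 11  [11]
5. n4.depth = 11  [11]
6. n3.cnt = true  [not S₁.cnt]
7. n3.wid = -5  [S₁.depth + S₁.wid - 27]
8. n3.depth = -1  [S₁.wid - 12]
9. n2.cnt = -2  [S.depth - 1]
10. n2.pre = 23  [(if S.cnt then S.depth else S.wid) + 24]
11. n2.mk = 18  [(if S.cnt then S.depth else S.wid) + 19]
12. n2.idx = "rn"  ["rn"]
13. n6.fin = true  [terminal]
14. n0.cnt = true  [c.fin == true]
15. n0.wid = -2  [A.mk - 20]
16. n0.depth = -6  [A.cnt + A.pre - 27]

-2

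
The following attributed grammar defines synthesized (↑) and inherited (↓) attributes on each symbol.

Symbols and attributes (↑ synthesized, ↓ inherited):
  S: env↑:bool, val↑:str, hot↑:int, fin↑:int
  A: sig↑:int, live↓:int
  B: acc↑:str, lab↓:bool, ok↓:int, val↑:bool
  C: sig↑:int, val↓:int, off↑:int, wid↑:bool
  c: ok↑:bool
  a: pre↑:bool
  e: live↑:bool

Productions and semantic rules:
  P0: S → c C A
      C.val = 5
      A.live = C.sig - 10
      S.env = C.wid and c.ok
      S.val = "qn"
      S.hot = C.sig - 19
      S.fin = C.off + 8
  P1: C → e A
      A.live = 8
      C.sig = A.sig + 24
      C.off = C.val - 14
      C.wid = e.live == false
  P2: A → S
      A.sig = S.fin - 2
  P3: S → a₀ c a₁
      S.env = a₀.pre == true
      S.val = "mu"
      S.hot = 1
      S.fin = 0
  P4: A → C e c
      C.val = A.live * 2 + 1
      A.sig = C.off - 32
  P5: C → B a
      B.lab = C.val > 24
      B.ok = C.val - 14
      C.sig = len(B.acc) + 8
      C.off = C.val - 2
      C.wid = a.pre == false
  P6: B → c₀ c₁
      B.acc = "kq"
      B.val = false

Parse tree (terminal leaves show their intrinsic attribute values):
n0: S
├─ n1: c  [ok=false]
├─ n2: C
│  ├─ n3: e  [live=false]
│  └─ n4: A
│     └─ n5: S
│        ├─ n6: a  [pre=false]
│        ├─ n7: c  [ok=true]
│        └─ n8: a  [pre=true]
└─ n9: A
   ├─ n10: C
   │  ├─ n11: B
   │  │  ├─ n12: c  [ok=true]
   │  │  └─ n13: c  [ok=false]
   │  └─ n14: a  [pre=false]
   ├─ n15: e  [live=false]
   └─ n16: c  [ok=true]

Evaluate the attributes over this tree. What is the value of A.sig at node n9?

1. n1.ok = false  [terminal]
2. n2.val = 5  [5]
3. n3.live = false  [terminal]
4. n4.live = 8  [8]
5. n6.pre = false  [terminal]
6. n7.ok = true  [terminal]
7. n8.pre = true  [terminal]
8. n5.env = false  [a₀.pre == true]
9. n5.val = "mu"  ["mu"]
10. n5.hot = 1  [1]
11. n5.fin = 0  [0]
12. n4.sig = -2  [S.fin - 2]
13. n2.sig = 22  [A.sig + 24]
14. n2.off = -9  [C.val - 14]
15. n2.wid = true  [e.live == false]
16. n9.live = 12  [C.sig - 10]
17. n10.val = 25  [A.live * 2 + 1]
18. n11.lab = true  [C.val > 24]
19. n11.ok = 11  [C.val - 14]
20. n12.ok = true  [terminal]
21. n13.ok = false  [terminal]
22. n11.acc = "kq"  ["kq"]
23. n11.val = false  [false]
24. n14.pre = false  [terminal]
25. n10.sig = 10  [len(B.acc) + 8]
26. n10.off = 23  [C.val - 2]
27. n10.wid = true  [a.pre == false]
28. n15.live = false  [terminal]
29. n16.ok = true  [terminal]
30. n9.sig = -9  [C.off - 32]
31. n0.env = false  [C.wid and c.ok]
32. n0.val = "qn"  ["qn"]
33. n0.hot = 3  [C.sig - 19]
34. n0.fin = -1  [C.off + 8]

-9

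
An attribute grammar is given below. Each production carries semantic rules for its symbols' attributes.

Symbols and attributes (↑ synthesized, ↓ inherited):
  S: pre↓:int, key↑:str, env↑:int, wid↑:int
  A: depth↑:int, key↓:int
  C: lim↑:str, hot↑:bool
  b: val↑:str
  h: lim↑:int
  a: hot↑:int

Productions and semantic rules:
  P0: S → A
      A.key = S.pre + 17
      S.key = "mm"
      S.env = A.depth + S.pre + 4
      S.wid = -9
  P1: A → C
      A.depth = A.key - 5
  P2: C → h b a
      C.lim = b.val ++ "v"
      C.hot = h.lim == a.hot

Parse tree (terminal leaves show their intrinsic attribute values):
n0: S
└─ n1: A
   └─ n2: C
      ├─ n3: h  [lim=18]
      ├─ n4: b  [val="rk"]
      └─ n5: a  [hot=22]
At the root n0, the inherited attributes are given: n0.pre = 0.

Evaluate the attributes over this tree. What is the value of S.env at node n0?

16

1. n0.pre = 0  [given at root]
2. n1.key = 17  [S.pre + 17]
3. n3.lim = 18  [terminal]
4. n4.val = "rk"  [terminal]
5. n5.hot = 22  [terminal]
6. n2.lim = "rkv"  [b.val ++ "v"]
7. n2.hot = false  [h.lim == a.hot]
8. n1.depth = 12  [A.key - 5]
9. n0.key = "mm"  ["mm"]
10. n0.env = 16  [A.depth + S.pre + 4]
11. n0.wid = -9  [-9]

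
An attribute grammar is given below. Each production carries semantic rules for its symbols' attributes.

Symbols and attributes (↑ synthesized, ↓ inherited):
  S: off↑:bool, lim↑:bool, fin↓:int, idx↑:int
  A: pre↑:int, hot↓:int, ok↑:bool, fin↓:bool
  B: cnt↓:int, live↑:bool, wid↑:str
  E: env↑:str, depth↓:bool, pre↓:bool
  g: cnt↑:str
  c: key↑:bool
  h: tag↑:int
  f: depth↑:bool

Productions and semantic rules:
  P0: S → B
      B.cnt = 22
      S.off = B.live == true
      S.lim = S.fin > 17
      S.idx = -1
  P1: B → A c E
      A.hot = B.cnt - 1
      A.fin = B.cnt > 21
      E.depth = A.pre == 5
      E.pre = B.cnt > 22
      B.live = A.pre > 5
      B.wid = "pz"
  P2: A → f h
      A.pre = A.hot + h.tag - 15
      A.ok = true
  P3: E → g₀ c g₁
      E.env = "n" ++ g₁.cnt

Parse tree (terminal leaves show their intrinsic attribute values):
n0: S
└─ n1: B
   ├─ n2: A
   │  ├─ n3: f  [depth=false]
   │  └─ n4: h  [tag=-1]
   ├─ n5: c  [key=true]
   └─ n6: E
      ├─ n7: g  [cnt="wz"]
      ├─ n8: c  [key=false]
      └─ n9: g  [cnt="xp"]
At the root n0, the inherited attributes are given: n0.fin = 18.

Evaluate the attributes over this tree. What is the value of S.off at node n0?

1. n0.fin = 18  [given at root]
2. n1.cnt = 22  [22]
3. n2.hot = 21  [B.cnt - 1]
4. n2.fin = true  [B.cnt > 21]
5. n3.depth = false  [terminal]
6. n4.tag = -1  [terminal]
7. n2.pre = 5  [A.hot + h.tag - 15]
8. n2.ok = true  [true]
9. n5.key = true  [terminal]
10. n6.depth = true  [A.pre == 5]
11. n6.pre = false  [B.cnt > 22]
12. n7.cnt = "wz"  [terminal]
13. n8.key = false  [terminal]
14. n9.cnt = "xp"  [terminal]
15. n6.env = "nxp"  ["n" ++ g₁.cnt]
16. n1.live = false  [A.pre > 5]
17. n1.wid = "pz"  ["pz"]
18. n0.off = false  [B.live == true]
19. n0.lim = true  [S.fin > 17]
20. n0.idx = -1  [-1]

false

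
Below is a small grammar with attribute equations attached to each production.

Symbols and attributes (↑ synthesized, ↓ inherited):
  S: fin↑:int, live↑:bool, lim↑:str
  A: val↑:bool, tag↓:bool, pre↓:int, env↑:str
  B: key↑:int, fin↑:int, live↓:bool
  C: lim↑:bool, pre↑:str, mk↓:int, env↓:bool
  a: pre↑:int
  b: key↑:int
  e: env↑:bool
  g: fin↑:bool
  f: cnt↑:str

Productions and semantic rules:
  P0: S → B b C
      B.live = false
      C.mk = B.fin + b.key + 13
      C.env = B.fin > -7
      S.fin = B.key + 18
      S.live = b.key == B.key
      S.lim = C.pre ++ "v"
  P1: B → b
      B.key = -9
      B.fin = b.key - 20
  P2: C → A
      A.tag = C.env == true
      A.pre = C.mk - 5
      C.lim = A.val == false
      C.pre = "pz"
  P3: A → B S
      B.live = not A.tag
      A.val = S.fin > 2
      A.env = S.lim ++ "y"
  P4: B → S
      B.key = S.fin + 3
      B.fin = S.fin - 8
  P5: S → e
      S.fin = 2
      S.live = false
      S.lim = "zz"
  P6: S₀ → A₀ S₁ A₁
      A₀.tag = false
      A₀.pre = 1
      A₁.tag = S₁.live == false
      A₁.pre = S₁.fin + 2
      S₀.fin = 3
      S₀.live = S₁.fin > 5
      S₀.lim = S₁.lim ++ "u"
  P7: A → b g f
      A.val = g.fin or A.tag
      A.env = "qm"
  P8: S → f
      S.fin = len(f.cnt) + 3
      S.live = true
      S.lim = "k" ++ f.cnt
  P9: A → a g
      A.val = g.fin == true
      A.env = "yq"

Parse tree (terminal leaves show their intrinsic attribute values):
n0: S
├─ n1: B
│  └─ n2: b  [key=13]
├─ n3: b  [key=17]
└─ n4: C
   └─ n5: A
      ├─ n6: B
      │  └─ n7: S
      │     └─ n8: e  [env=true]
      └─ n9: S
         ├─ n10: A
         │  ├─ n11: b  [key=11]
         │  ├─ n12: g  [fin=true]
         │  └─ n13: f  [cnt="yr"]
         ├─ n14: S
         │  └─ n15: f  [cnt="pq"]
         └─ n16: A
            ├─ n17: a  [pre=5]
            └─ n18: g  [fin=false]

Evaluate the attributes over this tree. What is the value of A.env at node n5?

1. n1.live = false  [false]
2. n2.key = 13  [terminal]
3. n1.key = -9  [-9]
4. n1.fin = -7  [b.key - 20]
5. n3.key = 17  [terminal]
6. n4.mk = 23  [B.fin + b.key + 13]
7. n4.env = false  [B.fin > -7]
8. n5.tag = false  [C.env == true]
9. n5.pre = 18  [C.mk - 5]
10. n6.live = true  [not A.tag]
11. n8.env = true  [terminal]
12. n7.fin = 2  [2]
13. n7.live = false  [false]
14. n7.lim = "zz"  ["zz"]
15. n6.key = 5  [S.fin + 3]
16. n6.fin = -6  [S.fin - 8]
17. n10.tag = false  [false]
18. n10.pre = 1  [1]
19. n11.key = 11  [terminal]
20. n12.fin = true  [terminal]
21. n13.cnt = "yr"  [terminal]
22. n10.val = true  [g.fin or A.tag]
23. n10.env = "qm"  ["qm"]
24. n15.cnt = "pq"  [terminal]
25. n14.fin = 5  [len(f.cnt) + 3]
26. n14.live = true  [true]
27. n14.lim = "kpq"  ["k" ++ f.cnt]
28. n16.tag = false  [S₁.live == false]
29. n16.pre = 7  [S₁.fin + 2]
30. n17.pre = 5  [terminal]
31. n18.fin = false  [terminal]
32. n16.val = false  [g.fin == true]
33. n16.env = "yq"  ["yq"]
34. n9.fin = 3  [3]
35. n9.live = false  [S₁.fin > 5]
36. n9.lim = "kpqu"  [S₁.lim ++ "u"]
37. n5.val = true  [S.fin > 2]
38. n5.env = "kpquy"  [S.lim ++ "y"]
39. n4.lim = false  [A.val == false]
40. n4.pre = "pz"  ["pz"]
41. n0.fin = 9  [B.key + 18]
42. n0.live = false  [b.key == B.key]
43. n0.lim = "pzv"  [C.pre ++ "v"]

"kpquy"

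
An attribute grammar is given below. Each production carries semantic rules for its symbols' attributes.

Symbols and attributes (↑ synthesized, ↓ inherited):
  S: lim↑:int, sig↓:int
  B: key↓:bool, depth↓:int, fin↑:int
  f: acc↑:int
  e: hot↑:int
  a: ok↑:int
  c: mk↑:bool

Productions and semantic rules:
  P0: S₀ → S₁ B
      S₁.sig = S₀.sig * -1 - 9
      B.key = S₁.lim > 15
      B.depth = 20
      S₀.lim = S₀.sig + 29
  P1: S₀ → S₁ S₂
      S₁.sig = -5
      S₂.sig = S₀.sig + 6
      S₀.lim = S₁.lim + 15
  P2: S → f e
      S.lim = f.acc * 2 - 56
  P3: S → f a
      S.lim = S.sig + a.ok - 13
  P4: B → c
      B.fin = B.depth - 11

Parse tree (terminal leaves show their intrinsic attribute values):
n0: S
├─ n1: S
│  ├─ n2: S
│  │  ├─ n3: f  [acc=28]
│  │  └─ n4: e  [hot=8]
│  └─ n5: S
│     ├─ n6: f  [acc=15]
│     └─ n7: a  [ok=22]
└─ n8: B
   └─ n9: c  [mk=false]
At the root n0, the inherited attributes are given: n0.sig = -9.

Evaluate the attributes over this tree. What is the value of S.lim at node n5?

1. n0.sig = -9  [given at root]
2. n1.sig = 0  [S₀.sig * -1 - 9]
3. n2.sig = -5  [-5]
4. n3.acc = 28  [terminal]
5. n4.hot = 8  [terminal]
6. n2.lim = 0  [f.acc * 2 - 56]
7. n5.sig = 6  [S₀.sig + 6]
8. n6.acc = 15  [terminal]
9. n7.ok = 22  [terminal]
10. n5.lim = 15  [S.sig + a.ok - 13]
11. n1.lim = 15  [S₁.lim + 15]
12. n8.key = false  [S₁.lim > 15]
13. n8.depth = 20  [20]
14. n9.mk = false  [terminal]
15. n8.fin = 9  [B.depth - 11]
16. n0.lim = 20  [S₀.sig + 29]

15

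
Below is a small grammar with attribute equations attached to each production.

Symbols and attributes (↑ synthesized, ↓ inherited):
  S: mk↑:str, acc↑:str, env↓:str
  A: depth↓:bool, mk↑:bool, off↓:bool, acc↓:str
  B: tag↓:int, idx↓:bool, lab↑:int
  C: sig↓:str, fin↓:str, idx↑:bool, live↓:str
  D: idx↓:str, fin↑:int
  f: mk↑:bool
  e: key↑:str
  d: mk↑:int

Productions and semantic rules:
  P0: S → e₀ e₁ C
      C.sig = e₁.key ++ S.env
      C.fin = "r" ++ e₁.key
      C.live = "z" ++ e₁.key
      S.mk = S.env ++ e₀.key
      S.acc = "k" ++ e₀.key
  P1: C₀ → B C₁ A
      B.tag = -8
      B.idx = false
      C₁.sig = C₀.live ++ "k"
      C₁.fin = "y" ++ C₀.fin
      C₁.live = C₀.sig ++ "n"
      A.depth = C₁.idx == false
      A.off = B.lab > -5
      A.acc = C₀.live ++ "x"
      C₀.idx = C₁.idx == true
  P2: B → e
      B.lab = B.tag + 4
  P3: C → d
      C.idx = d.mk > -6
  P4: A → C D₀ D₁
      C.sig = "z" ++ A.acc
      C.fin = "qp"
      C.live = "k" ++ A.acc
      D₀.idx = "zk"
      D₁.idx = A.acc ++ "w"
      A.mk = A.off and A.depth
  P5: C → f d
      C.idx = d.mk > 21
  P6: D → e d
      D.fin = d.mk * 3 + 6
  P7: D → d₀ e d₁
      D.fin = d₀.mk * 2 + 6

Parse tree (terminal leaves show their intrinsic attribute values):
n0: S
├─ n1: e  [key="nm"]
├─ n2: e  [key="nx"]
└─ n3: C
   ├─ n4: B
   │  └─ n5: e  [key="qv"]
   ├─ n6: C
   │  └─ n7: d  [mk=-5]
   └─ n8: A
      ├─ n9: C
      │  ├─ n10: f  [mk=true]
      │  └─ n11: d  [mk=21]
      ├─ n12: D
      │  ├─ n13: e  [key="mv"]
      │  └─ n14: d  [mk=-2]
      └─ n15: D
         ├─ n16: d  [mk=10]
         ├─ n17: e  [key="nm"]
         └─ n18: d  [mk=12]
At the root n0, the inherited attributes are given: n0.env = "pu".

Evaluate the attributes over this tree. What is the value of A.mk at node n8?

false

1. n0.env = "pu"  [given at root]
2. n1.key = "nm"  [terminal]
3. n2.key = "nx"  [terminal]
4. n3.sig = "nxpu"  [e₁.key ++ S.env]
5. n3.fin = "rnx"  ["r" ++ e₁.key]
6. n3.live = "znx"  ["z" ++ e₁.key]
7. n4.tag = -8  [-8]
8. n4.idx = false  [false]
9. n5.key = "qv"  [terminal]
10. n4.lab = -4  [B.tag + 4]
11. n6.sig = "znxk"  [C₀.live ++ "k"]
12. n6.fin = "yrnx"  ["y" ++ C₀.fin]
13. n6.live = "nxpun"  [C₀.sig ++ "n"]
14. n7.mk = -5  [terminal]
15. n6.idx = true  [d.mk > -6]
16. n8.depth = false  [C₁.idx == false]
17. n8.off = true  [B.lab > -5]
18. n8.acc = "znxx"  [C₀.live ++ "x"]
19. n9.sig = "zznxx"  ["z" ++ A.acc]
20. n9.fin = "qp"  ["qp"]
21. n9.live = "kznxx"  ["k" ++ A.acc]
22. n10.mk = true  [terminal]
23. n11.mk = 21  [terminal]
24. n9.idx = false  [d.mk > 21]
25. n12.idx = "zk"  ["zk"]
26. n13.key = "mv"  [terminal]
27. n14.mk = -2  [terminal]
28. n12.fin = 0  [d.mk * 3 + 6]
29. n15.idx = "znxxw"  [A.acc ++ "w"]
30. n16.mk = 10  [terminal]
31. n17.key = "nm"  [terminal]
32. n18.mk = 12  [terminal]
33. n15.fin = 26  [d₀.mk * 2 + 6]
34. n8.mk = false  [A.off and A.depth]
35. n3.idx = true  [C₁.idx == true]
36. n0.mk = "punm"  [S.env ++ e₀.key]
37. n0.acc = "knm"  ["k" ++ e₀.key]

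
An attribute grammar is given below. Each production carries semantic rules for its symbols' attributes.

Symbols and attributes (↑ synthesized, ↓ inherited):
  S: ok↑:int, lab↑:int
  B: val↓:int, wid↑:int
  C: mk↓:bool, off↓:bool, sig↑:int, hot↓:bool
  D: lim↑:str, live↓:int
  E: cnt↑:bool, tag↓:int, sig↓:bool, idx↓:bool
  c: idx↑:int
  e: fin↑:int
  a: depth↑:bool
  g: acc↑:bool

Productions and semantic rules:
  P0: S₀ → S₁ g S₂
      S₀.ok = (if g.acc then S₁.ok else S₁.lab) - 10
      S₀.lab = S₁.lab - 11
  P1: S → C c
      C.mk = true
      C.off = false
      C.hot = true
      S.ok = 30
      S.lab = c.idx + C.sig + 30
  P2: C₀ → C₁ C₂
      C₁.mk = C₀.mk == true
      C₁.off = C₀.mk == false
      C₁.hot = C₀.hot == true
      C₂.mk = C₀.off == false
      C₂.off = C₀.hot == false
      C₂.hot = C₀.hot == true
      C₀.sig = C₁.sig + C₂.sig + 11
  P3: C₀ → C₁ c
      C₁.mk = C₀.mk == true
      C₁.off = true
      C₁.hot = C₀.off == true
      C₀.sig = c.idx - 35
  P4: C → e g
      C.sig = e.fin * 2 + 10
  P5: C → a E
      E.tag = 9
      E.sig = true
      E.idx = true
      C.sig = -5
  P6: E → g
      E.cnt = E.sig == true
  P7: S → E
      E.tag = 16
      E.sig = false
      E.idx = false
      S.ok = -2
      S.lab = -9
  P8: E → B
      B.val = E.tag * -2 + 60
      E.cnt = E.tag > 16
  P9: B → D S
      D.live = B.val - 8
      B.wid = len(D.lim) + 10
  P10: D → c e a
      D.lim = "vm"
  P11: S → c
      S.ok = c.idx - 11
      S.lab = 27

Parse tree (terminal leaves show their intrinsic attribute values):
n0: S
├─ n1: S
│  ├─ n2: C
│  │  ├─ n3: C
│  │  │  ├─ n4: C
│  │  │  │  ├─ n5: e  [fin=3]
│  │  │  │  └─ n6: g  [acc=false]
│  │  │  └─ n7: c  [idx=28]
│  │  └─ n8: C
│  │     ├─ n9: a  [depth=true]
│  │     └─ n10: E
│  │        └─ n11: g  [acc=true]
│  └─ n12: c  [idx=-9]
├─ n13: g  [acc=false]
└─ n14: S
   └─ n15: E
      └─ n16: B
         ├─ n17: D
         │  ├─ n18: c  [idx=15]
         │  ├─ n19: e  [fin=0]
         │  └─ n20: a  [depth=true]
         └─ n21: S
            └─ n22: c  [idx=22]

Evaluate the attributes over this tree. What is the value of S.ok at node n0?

1. n2.mk = true  [true]
2. n2.off = false  [false]
3. n2.hot = true  [true]
4. n3.mk = true  [C₀.mk == true]
5. n3.off = false  [C₀.mk == false]
6. n3.hot = true  [C₀.hot == true]
7. n4.mk = true  [C₀.mk == true]
8. n4.off = true  [true]
9. n4.hot = false  [C₀.off == true]
10. n5.fin = 3  [terminal]
11. n6.acc = false  [terminal]
12. n4.sig = 16  [e.fin * 2 + 10]
13. n7.idx = 28  [terminal]
14. n3.sig = -7  [c.idx - 35]
15. n8.mk = true  [C₀.off == false]
16. n8.off = false  [C₀.hot == false]
17. n8.hot = true  [C₀.hot == true]
18. n9.depth = true  [terminal]
19. n10.tag = 9  [9]
20. n10.sig = true  [true]
21. n10.idx = true  [true]
22. n11.acc = true  [terminal]
23. n10.cnt = true  [E.sig == true]
24. n8.sig = -5  [-5]
25. n2.sig = -1  [C₁.sig + C₂.sig + 11]
26. n12.idx = -9  [terminal]
27. n1.ok = 30  [30]
28. n1.lab = 20  [c.idx + C.sig + 30]
29. n13.acc = false  [terminal]
30. n15.tag = 16  [16]
31. n15.sig = false  [false]
32. n15.idx = false  [false]
33. n16.val = 28  [E.tag * -2 + 60]
34. n17.live = 20  [B.val - 8]
35. n18.idx = 15  [terminal]
36. n19.fin = 0  [terminal]
37. n20.depth = true  [terminal]
38. n17.lim = "vm"  ["vm"]
39. n22.idx = 22  [terminal]
40. n21.ok = 11  [c.idx - 11]
41. n21.lab = 27  [27]
42. n16.wid = 12  [len(D.lim) + 10]
43. n15.cnt = false  [E.tag > 16]
44. n14.ok = -2  [-2]
45. n14.lab = -9  [-9]
46. n0.ok = 10  [(if g.acc then S₁.ok else S₁.lab) - 10]
47. n0.lab = 9  [S₁.lab - 11]

10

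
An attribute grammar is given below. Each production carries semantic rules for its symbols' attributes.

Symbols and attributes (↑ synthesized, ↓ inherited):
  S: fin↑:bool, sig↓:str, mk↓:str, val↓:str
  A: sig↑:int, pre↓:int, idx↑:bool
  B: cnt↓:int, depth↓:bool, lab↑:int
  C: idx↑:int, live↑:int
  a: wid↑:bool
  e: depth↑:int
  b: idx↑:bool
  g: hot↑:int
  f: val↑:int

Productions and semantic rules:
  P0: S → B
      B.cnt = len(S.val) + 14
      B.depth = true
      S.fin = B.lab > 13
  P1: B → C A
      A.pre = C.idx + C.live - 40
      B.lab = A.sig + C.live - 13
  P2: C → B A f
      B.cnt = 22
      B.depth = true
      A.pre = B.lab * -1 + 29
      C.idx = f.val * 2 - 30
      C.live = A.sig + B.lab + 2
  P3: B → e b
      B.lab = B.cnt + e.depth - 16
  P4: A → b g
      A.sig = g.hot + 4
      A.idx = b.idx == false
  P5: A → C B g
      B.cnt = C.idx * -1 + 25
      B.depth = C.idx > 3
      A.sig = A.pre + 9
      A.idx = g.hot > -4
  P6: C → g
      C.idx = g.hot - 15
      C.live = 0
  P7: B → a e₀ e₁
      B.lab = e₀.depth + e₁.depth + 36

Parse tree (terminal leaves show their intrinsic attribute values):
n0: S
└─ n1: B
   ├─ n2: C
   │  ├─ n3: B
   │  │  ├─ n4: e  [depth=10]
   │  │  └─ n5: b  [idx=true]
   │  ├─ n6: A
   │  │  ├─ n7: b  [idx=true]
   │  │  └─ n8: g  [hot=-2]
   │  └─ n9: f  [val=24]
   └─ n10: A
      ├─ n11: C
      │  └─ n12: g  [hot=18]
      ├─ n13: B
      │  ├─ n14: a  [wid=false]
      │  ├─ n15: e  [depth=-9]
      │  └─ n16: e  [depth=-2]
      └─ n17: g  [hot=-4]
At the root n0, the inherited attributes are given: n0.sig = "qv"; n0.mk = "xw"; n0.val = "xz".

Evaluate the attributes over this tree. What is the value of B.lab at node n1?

1. n0.sig = "qv"  [given at root]
2. n0.mk = "xw"  [given at root]
3. n0.val = "xz"  [given at root]
4. n1.cnt = 16  [len(S.val) + 14]
5. n1.depth = true  [true]
6. n3.cnt = 22  [22]
7. n3.depth = true  [true]
8. n4.depth = 10  [terminal]
9. n5.idx = true  [terminal]
10. n3.lab = 16  [B.cnt + e.depth - 16]
11. n6.pre = 13  [B.lab * -1 + 29]
12. n7.idx = true  [terminal]
13. n8.hot = -2  [terminal]
14. n6.sig = 2  [g.hot + 4]
15. n6.idx = false  [b.idx == false]
16. n9.val = 24  [terminal]
17. n2.idx = 18  [f.val * 2 - 30]
18. n2.live = 20  [A.sig + B.lab + 2]
19. n10.pre = -2  [C.idx + C.live - 40]
20. n12.hot = 18  [terminal]
21. n11.idx = 3  [g.hot - 15]
22. n11.live = 0  [0]
23. n13.cnt = 22  [C.idx * -1 + 25]
24. n13.depth = false  [C.idx > 3]
25. n14.wid = false  [terminal]
26. n15.depth = -9  [terminal]
27. n16.depth = -2  [terminal]
28. n13.lab = 25  [e₀.depth + e₁.depth + 36]
29. n17.hot = -4  [terminal]
30. n10.sig = 7  [A.pre + 9]
31. n10.idx = false  [g.hot > -4]
32. n1.lab = 14  [A.sig + C.live - 13]
33. n0.fin = true  [B.lab > 13]

14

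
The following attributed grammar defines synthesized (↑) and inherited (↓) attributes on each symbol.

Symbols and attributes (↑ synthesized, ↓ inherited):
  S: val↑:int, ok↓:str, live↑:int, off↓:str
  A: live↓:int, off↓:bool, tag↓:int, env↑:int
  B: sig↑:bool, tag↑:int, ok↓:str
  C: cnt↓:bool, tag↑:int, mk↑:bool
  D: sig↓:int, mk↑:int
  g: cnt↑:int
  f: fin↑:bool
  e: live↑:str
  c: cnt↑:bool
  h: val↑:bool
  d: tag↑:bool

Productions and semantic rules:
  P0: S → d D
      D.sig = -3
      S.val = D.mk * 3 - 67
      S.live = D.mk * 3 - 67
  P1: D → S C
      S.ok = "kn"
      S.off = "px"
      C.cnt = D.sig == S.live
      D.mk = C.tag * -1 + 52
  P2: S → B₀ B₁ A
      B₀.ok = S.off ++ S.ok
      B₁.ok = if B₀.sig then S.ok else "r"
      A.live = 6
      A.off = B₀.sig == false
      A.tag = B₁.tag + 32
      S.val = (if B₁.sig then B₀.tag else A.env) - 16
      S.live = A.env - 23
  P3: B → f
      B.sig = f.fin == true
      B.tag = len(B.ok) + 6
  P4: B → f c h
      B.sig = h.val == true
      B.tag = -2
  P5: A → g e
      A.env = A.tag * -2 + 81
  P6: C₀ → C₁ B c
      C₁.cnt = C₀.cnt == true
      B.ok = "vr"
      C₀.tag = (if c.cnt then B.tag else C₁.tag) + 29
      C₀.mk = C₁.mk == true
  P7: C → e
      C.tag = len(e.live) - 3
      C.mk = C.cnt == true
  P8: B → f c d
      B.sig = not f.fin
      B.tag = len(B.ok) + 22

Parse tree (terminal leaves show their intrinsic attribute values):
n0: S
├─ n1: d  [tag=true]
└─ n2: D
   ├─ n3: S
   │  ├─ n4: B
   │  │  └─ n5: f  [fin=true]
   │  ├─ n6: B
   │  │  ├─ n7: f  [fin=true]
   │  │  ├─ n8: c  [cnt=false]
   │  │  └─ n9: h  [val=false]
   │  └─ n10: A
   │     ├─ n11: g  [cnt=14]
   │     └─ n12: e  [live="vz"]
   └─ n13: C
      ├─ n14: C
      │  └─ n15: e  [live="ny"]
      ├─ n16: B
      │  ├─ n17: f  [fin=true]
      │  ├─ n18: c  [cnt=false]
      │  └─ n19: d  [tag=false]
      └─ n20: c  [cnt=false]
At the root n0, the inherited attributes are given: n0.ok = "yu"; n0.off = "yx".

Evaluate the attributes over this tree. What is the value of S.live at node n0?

5

1. n0.ok = "yu"  [given at root]
2. n0.off = "yx"  [given at root]
3. n1.tag = true  [terminal]
4. n2.sig = -3  [-3]
5. n3.ok = "kn"  ["kn"]
6. n3.off = "px"  ["px"]
7. n4.ok = "pxkn"  [S.off ++ S.ok]
8. n5.fin = true  [terminal]
9. n4.sig = true  [f.fin == true]
10. n4.tag = 10  [len(B.ok) + 6]
11. n6.ok = "kn"  [if B₀.sig then S.ok else "r"]
12. n7.fin = true  [terminal]
13. n8.cnt = false  [terminal]
14. n9.val = false  [terminal]
15. n6.sig = false  [h.val == true]
16. n6.tag = -2  [-2]
17. n10.live = 6  [6]
18. n10.off = false  [B₀.sig == false]
19. n10.tag = 30  [B₁.tag + 32]
20. n11.cnt = 14  [terminal]
21. n12.live = "vz"  [terminal]
22. n10.env = 21  [A.tag * -2 + 81]
23. n3.val = 5  [(if B₁.sig then B₀.tag else A.env) - 16]
24. n3.live = -2  [A.env - 23]
25. n13.cnt = false  [D.sig == S.live]
26. n14.cnt = false  [C₀.cnt == true]
27. n15.live = "ny"  [terminal]
28. n14.tag = -1  [len(e.live) - 3]
29. n14.mk = false  [C.cnt == true]
30. n16.ok = "vr"  ["vr"]
31. n17.fin = true  [terminal]
32. n18.cnt = false  [terminal]
33. n19.tag = false  [terminal]
34. n16.sig = false  [not f.fin]
35. n16.tag = 24  [len(B.ok) + 22]
36. n20.cnt = false  [terminal]
37. n13.tag = 28  [(if c.cnt then B.tag else C₁.tag) + 29]
38. n13.mk = false  [C₁.mk == true]
39. n2.mk = 24  [C.tag * -1 + 52]
40. n0.val = 5  [D.mk * 3 - 67]
41. n0.live = 5  [D.mk * 3 - 67]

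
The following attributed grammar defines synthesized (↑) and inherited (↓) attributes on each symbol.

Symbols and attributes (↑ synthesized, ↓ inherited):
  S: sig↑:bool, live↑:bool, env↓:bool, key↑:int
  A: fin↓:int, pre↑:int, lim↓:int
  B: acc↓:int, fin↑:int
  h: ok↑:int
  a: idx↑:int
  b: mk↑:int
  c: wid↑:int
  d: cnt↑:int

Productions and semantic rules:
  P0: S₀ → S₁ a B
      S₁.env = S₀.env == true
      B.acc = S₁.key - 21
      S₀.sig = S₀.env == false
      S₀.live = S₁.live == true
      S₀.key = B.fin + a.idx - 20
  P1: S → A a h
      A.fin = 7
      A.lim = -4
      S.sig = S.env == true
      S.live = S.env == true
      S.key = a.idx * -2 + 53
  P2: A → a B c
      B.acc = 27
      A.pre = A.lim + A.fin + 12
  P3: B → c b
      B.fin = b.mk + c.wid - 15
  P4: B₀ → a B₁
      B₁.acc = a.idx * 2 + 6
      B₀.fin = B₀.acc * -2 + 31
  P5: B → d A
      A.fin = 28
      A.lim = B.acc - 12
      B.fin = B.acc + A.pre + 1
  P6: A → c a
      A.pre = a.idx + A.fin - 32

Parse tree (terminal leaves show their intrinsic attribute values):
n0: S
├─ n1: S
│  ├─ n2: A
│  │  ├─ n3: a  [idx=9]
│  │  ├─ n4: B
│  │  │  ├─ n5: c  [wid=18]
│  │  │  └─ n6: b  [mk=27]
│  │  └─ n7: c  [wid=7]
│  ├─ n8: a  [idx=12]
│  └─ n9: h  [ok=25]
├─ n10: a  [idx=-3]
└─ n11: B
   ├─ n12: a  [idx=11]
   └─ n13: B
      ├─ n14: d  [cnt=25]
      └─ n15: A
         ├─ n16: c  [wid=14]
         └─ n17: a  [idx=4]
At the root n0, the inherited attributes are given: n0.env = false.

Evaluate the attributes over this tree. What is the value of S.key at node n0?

1. n0.env = false  [given at root]
2. n1.env = false  [S₀.env == true]
3. n2.fin = 7  [7]
4. n2.lim = -4  [-4]
5. n3.idx = 9  [terminal]
6. n4.acc = 27  [27]
7. n5.wid = 18  [terminal]
8. n6.mk = 27  [terminal]
9. n4.fin = 30  [b.mk + c.wid - 15]
10. n7.wid = 7  [terminal]
11. n2.pre = 15  [A.lim + A.fin + 12]
12. n8.idx = 12  [terminal]
13. n9.ok = 25  [terminal]
14. n1.sig = false  [S.env == true]
15. n1.live = false  [S.env == true]
16. n1.key = 29  [a.idx * -2 + 53]
17. n10.idx = -3  [terminal]
18. n11.acc = 8  [S₁.key - 21]
19. n12.idx = 11  [terminal]
20. n13.acc = 28  [a.idx * 2 + 6]
21. n14.cnt = 25  [terminal]
22. n15.fin = 28  [28]
23. n15.lim = 16  [B.acc - 12]
24. n16.wid = 14  [terminal]
25. n17.idx = 4  [terminal]
26. n15.pre = 0  [a.idx + A.fin - 32]
27. n13.fin = 29  [B.acc + A.pre + 1]
28. n11.fin = 15  [B₀.acc * -2 + 31]
29. n0.sig = true  [S₀.env == false]
30. n0.live = false  [S₁.live == true]
31. n0.key = -8  [B.fin + a.idx - 20]

-8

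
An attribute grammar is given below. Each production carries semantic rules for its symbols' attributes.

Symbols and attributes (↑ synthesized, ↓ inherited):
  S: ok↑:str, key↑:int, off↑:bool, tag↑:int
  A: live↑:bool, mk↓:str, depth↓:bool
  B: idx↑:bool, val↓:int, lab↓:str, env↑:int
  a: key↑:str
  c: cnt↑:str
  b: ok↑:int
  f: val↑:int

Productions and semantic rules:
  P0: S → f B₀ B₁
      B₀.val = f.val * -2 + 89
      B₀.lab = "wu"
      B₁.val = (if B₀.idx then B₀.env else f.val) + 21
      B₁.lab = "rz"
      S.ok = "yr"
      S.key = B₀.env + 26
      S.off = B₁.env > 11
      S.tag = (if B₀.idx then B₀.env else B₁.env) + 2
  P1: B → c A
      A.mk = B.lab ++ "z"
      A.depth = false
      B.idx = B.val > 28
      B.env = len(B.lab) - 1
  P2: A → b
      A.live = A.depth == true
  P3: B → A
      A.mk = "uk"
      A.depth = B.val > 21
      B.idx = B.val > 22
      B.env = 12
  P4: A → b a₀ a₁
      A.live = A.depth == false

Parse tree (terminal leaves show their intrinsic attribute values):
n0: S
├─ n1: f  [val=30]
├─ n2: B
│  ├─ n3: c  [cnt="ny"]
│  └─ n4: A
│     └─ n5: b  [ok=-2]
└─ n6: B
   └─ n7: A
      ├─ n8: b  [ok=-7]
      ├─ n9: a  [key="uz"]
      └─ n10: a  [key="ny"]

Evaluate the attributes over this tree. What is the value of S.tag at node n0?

1. n1.val = 30  [terminal]
2. n2.val = 29  [f.val * -2 + 89]
3. n2.lab = "wu"  ["wu"]
4. n3.cnt = "ny"  [terminal]
5. n4.mk = "wuz"  [B.lab ++ "z"]
6. n4.depth = false  [false]
7. n5.ok = -2  [terminal]
8. n4.live = false  [A.depth == true]
9. n2.idx = true  [B.val > 28]
10. n2.env = 1  [len(B.lab) - 1]
11. n6.val = 22  [(if B₀.idx then B₀.env else f.val) + 21]
12. n6.lab = "rz"  ["rz"]
13. n7.mk = "uk"  ["uk"]
14. n7.depth = true  [B.val > 21]
15. n8.ok = -7  [terminal]
16. n9.key = "uz"  [terminal]
17. n10.key = "ny"  [terminal]
18. n7.live = false  [A.depth == false]
19. n6.idx = false  [B.val > 22]
20. n6.env = 12  [12]
21. n0.ok = "yr"  ["yr"]
22. n0.key = 27  [B₀.env + 26]
23. n0.off = true  [B₁.env > 11]
24. n0.tag = 3  [(if B₀.idx then B₀.env else B₁.env) + 2]

3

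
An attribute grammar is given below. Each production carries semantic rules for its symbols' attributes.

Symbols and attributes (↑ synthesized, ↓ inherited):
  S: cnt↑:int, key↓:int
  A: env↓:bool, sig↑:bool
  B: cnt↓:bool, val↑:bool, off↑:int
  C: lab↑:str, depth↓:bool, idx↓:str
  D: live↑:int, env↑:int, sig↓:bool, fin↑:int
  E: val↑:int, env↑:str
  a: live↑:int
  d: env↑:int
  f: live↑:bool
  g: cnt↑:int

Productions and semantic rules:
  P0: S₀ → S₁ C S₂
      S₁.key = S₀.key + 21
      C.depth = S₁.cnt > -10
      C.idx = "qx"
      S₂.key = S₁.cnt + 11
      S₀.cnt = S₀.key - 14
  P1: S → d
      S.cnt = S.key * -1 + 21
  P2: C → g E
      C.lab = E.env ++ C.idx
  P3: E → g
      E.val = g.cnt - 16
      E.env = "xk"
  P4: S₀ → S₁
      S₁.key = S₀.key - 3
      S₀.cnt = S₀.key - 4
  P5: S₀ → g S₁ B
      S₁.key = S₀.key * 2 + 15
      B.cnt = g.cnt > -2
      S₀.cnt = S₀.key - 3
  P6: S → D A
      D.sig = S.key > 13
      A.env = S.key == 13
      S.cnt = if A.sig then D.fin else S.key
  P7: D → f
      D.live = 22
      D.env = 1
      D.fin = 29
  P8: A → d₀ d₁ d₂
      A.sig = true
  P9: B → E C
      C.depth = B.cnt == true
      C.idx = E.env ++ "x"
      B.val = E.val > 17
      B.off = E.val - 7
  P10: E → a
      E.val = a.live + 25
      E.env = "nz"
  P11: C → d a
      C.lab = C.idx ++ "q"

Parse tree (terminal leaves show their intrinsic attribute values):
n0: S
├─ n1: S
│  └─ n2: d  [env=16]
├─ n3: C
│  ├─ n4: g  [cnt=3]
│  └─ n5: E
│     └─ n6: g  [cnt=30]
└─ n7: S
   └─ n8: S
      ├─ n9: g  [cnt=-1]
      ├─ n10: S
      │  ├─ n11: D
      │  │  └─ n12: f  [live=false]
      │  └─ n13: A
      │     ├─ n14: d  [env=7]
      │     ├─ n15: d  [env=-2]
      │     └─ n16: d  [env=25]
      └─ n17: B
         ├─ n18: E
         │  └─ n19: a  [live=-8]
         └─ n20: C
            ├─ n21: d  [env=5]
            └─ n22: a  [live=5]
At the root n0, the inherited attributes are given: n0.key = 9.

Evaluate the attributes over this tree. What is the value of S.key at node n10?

13

1. n0.key = 9  [given at root]
2. n1.key = 30  [S₀.key + 21]
3. n2.env = 16  [terminal]
4. n1.cnt = -9  [S.key * -1 + 21]
5. n3.depth = true  [S₁.cnt > -10]
6. n3.idx = "qx"  ["qx"]
7. n4.cnt = 3  [terminal]
8. n6.cnt = 30  [terminal]
9. n5.val = 14  [g.cnt - 16]
10. n5.env = "xk"  ["xk"]
11. n3.lab = "xkqx"  [E.env ++ C.idx]
12. n7.key = 2  [S₁.cnt + 11]
13. n8.key = -1  [S₀.key - 3]
14. n9.cnt = -1  [terminal]
15. n10.key = 13  [S₀.key * 2 + 15]
16. n11.sig = false  [S.key > 13]
17. n12.live = false  [terminal]
18. n11.live = 22  [22]
19. n11.env = 1  [1]
20. n11.fin = 29  [29]
21. n13.env = true  [S.key == 13]
22. n14.env = 7  [terminal]
23. n15.env = -2  [terminal]
24. n16.env = 25  [terminal]
25. n13.sig = true  [true]
26. n10.cnt = 29  [if A.sig then D.fin else S.key]
27. n17.cnt = true  [g.cnt > -2]
28. n19.live = -8  [terminal]
29. n18.val = 17  [a.live + 25]
30. n18.env = "nz"  ["nz"]
31. n20.depth = true  [B.cnt == true]
32. n20.idx = "nzx"  [E.env ++ "x"]
33. n21.env = 5  [terminal]
34. n22.live = 5  [terminal]
35. n20.lab = "nzxq"  [C.idx ++ "q"]
36. n17.val = false  [E.val > 17]
37. n17.off = 10  [E.val - 7]
38. n8.cnt = -4  [S₀.key - 3]
39. n7.cnt = -2  [S₀.key - 4]
40. n0.cnt = -5  [S₀.key - 14]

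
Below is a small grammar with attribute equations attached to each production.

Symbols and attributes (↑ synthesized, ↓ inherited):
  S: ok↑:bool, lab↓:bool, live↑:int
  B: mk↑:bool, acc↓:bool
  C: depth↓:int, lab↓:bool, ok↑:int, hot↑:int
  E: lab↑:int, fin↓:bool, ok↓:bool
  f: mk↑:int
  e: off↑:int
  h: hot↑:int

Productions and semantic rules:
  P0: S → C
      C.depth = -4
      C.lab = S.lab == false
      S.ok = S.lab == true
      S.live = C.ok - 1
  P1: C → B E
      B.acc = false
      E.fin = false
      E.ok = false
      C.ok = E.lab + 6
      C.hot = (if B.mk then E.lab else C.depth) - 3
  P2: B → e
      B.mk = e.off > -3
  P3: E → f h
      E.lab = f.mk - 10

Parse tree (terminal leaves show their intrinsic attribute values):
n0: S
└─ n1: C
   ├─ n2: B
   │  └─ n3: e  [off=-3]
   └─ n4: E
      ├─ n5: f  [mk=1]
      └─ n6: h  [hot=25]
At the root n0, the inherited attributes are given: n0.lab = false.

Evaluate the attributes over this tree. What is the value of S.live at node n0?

1. n0.lab = false  [given at root]
2. n1.depth = -4  [-4]
3. n1.lab = true  [S.lab == false]
4. n2.acc = false  [false]
5. n3.off = -3  [terminal]
6. n2.mk = false  [e.off > -3]
7. n4.fin = false  [false]
8. n4.ok = false  [false]
9. n5.mk = 1  [terminal]
10. n6.hot = 25  [terminal]
11. n4.lab = -9  [f.mk - 10]
12. n1.ok = -3  [E.lab + 6]
13. n1.hot = -7  [(if B.mk then E.lab else C.depth) - 3]
14. n0.ok = false  [S.lab == true]
15. n0.live = -4  [C.ok - 1]

-4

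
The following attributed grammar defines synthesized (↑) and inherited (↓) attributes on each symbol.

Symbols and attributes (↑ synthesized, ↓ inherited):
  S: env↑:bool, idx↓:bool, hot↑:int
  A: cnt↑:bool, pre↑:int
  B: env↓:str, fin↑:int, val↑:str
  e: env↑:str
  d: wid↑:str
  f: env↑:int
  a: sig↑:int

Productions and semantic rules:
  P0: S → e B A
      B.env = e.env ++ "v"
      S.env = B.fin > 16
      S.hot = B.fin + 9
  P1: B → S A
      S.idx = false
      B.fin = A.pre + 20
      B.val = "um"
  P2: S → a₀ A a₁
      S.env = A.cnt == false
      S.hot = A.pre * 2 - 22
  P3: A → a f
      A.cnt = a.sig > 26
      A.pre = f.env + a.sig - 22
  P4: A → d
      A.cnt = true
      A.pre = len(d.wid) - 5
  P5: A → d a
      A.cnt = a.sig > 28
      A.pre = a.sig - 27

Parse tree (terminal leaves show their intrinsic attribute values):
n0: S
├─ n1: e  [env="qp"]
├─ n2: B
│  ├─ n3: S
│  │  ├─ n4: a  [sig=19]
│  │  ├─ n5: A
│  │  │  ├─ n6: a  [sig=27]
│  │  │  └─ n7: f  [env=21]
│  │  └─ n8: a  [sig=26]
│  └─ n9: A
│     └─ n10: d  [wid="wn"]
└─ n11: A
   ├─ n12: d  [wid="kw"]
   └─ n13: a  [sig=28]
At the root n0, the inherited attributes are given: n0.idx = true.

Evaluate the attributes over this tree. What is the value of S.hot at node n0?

26

1. n0.idx = true  [given at root]
2. n1.env = "qp"  [terminal]
3. n2.env = "qpv"  [e.env ++ "v"]
4. n3.idx = false  [false]
5. n4.sig = 19  [terminal]
6. n6.sig = 27  [terminal]
7. n7.env = 21  [terminal]
8. n5.cnt = true  [a.sig > 26]
9. n5.pre = 26  [f.env + a.sig - 22]
10. n8.sig = 26  [terminal]
11. n3.env = false  [A.cnt == false]
12. n3.hot = 30  [A.pre * 2 - 22]
13. n10.wid = "wn"  [terminal]
14. n9.cnt = true  [true]
15. n9.pre = -3  [len(d.wid) - 5]
16. n2.fin = 17  [A.pre + 20]
17. n2.val = "um"  ["um"]
18. n12.wid = "kw"  [terminal]
19. n13.sig = 28  [terminal]
20. n11.cnt = false  [a.sig > 28]
21. n11.pre = 1  [a.sig - 27]
22. n0.env = true  [B.fin > 16]
23. n0.hot = 26  [B.fin + 9]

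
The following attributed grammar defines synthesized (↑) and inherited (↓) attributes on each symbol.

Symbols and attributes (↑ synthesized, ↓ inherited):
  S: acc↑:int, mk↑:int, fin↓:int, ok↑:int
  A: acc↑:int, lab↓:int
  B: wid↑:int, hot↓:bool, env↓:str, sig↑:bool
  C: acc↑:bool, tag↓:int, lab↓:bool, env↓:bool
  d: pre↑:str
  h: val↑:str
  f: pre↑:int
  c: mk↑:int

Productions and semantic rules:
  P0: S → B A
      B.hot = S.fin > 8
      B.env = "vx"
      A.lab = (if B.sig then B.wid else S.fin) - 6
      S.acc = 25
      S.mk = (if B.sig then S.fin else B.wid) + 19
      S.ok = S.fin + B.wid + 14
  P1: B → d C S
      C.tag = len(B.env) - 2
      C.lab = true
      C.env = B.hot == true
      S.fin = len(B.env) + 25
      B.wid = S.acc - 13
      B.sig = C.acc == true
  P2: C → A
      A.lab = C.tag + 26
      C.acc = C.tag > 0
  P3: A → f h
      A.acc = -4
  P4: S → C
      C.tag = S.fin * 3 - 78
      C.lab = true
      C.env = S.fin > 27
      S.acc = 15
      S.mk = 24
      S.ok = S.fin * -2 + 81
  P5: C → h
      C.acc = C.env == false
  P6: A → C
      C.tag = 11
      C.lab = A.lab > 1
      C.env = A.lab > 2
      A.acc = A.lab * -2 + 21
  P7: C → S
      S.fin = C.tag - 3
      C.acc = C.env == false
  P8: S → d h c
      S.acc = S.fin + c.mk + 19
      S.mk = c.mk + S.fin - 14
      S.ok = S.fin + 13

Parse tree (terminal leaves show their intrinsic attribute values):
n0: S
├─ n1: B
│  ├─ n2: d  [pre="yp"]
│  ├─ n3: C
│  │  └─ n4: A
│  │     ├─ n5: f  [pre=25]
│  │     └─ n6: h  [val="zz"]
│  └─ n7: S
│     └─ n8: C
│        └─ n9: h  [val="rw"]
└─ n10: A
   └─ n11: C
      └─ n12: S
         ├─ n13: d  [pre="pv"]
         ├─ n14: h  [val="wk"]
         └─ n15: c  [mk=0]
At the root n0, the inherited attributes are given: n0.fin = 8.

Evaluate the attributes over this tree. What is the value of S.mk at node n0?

1. n0.fin = 8  [given at root]
2. n1.hot = false  [S.fin > 8]
3. n1.env = "vx"  ["vx"]
4. n2.pre = "yp"  [terminal]
5. n3.tag = 0  [len(B.env) - 2]
6. n3.lab = true  [true]
7. n3.env = false  [B.hot == true]
8. n4.lab = 26  [C.tag + 26]
9. n5.pre = 25  [terminal]
10. n6.val = "zz"  [terminal]
11. n4.acc = -4  [-4]
12. n3.acc = false  [C.tag > 0]
13. n7.fin = 27  [len(B.env) + 25]
14. n8.tag = 3  [S.fin * 3 - 78]
15. n8.lab = true  [true]
16. n8.env = false  [S.fin > 27]
17. n9.val = "rw"  [terminal]
18. n8.acc = true  [C.env == false]
19. n7.acc = 15  [15]
20. n7.mk = 24  [24]
21. n7.ok = 27  [S.fin * -2 + 81]
22. n1.wid = 2  [S.acc - 13]
23. n1.sig = false  [C.acc == true]
24. n10.lab = 2  [(if B.sig then B.wid else S.fin) - 6]
25. n11.tag = 11  [11]
26. n11.lab = true  [A.lab > 1]
27. n11.env = false  [A.lab > 2]
28. n12.fin = 8  [C.tag - 3]
29. n13.pre = "pv"  [terminal]
30. n14.val = "wk"  [terminal]
31. n15.mk = 0  [terminal]
32. n12.acc = 27  [S.fin + c.mk + 19]
33. n12.mk = -6  [c.mk + S.fin - 14]
34. n12.ok = 21  [S.fin + 13]
35. n11.acc = true  [C.env == false]
36. n10.acc = 17  [A.lab * -2 + 21]
37. n0.acc = 25  [25]
38. n0.mk = 21  [(if B.sig then S.fin else B.wid) + 19]
39. n0.ok = 24  [S.fin + B.wid + 14]

21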